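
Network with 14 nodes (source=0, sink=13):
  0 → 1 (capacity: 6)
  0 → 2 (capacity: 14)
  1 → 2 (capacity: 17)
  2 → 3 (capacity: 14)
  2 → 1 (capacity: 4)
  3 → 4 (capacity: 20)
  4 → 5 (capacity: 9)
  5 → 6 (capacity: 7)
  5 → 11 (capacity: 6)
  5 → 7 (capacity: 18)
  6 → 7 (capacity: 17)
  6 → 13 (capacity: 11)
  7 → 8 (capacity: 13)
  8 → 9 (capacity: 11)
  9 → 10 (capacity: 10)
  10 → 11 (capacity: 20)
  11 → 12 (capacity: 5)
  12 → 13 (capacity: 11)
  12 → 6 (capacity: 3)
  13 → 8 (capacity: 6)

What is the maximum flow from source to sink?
Maximum flow = 9

Max flow: 9

Flow assignment:
  0 → 2: 9/14
  2 → 3: 9/14
  3 → 4: 9/20
  4 → 5: 9/9
  5 → 6: 7/7
  5 → 11: 2/6
  6 → 13: 7/11
  11 → 12: 2/5
  12 → 13: 2/11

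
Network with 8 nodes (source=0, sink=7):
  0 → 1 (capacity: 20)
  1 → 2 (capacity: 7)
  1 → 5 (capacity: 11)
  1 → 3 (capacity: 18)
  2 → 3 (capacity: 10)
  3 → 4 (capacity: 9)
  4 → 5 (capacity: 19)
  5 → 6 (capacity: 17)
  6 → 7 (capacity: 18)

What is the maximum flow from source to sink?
Maximum flow = 17

Max flow: 17

Flow assignment:
  0 → 1: 17/20
  1 → 5: 8/11
  1 → 3: 9/18
  3 → 4: 9/9
  4 → 5: 9/19
  5 → 6: 17/17
  6 → 7: 17/18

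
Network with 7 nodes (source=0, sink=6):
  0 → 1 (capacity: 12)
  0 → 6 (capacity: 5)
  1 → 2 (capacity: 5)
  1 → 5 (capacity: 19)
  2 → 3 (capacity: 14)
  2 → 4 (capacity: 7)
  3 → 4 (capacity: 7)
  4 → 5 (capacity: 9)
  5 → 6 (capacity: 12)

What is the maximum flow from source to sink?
Maximum flow = 17

Max flow: 17

Flow assignment:
  0 → 1: 12/12
  0 → 6: 5/5
  1 → 5: 12/19
  5 → 6: 12/12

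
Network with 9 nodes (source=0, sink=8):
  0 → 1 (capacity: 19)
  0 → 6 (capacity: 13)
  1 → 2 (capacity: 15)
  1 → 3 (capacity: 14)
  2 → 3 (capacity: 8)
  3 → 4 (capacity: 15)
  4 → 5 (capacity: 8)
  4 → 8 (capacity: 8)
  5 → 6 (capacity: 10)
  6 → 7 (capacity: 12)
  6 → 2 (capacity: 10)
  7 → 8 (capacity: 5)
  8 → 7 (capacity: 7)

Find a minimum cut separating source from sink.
Min cut value = 13, edges: (4,8), (7,8)

Min cut value: 13
Partition: S = [0, 1, 2, 3, 4, 5, 6, 7], T = [8]
Cut edges: (4,8), (7,8)

By max-flow min-cut theorem, max flow = min cut = 13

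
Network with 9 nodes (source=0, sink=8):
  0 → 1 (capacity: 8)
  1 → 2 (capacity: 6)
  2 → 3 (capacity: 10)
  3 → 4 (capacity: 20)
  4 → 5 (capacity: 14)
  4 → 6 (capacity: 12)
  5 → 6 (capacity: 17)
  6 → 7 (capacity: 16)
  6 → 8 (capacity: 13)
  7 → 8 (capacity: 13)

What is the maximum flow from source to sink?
Maximum flow = 6

Max flow: 6

Flow assignment:
  0 → 1: 6/8
  1 → 2: 6/6
  2 → 3: 6/10
  3 → 4: 6/20
  4 → 6: 6/12
  6 → 8: 6/13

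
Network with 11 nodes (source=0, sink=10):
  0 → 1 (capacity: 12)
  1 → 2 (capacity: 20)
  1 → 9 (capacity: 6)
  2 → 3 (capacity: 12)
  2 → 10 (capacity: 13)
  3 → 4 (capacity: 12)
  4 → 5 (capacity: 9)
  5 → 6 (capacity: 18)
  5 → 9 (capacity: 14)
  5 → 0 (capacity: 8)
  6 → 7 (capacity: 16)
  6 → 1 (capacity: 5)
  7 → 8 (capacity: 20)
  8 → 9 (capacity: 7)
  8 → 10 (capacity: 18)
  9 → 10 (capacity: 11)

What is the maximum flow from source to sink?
Maximum flow = 12

Max flow: 12

Flow assignment:
  0 → 1: 12/12
  1 → 2: 12/20
  2 → 10: 12/13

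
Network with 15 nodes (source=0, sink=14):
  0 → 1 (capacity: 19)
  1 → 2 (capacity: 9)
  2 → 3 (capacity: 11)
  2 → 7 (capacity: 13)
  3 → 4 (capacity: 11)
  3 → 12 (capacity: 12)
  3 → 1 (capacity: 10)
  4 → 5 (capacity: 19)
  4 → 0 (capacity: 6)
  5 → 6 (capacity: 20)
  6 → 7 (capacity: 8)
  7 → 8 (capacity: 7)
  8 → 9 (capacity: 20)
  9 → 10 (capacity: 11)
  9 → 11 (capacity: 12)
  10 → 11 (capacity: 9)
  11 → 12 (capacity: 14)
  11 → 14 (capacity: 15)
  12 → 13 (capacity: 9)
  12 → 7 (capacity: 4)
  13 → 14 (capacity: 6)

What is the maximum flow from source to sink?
Maximum flow = 9

Max flow: 9

Flow assignment:
  0 → 1: 9/19
  1 → 2: 9/9
  2 → 3: 6/11
  2 → 7: 3/13
  3 → 12: 6/12
  7 → 8: 3/7
  8 → 9: 3/20
  9 → 11: 3/12
  11 → 14: 3/15
  12 → 13: 6/9
  13 → 14: 6/6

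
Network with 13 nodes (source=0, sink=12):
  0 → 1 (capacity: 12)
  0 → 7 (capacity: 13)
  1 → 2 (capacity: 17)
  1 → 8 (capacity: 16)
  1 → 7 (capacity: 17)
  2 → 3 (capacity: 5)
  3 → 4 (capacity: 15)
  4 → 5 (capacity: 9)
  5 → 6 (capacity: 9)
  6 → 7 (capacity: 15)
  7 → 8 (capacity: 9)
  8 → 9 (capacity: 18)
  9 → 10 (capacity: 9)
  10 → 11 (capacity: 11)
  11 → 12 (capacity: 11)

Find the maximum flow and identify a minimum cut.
Max flow = 9, Min cut edges: (9,10)

Maximum flow: 9
Minimum cut: (9,10)
Partition: S = [0, 1, 2, 3, 4, 5, 6, 7, 8, 9], T = [10, 11, 12]

Max-flow min-cut theorem verified: both equal 9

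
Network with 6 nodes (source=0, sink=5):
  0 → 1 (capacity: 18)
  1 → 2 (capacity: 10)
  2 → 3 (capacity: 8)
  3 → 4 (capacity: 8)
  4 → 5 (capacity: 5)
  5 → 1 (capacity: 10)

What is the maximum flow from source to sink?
Maximum flow = 5

Max flow: 5

Flow assignment:
  0 → 1: 5/18
  1 → 2: 5/10
  2 → 3: 5/8
  3 → 4: 5/8
  4 → 5: 5/5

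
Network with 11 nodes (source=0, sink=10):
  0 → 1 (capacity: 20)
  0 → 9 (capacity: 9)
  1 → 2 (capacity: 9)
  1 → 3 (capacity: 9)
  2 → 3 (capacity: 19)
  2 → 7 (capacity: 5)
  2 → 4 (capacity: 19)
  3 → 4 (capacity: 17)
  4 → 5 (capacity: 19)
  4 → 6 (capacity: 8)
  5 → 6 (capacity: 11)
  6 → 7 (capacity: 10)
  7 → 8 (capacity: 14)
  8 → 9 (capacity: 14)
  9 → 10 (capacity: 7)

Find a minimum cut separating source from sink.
Min cut value = 7, edges: (9,10)

Min cut value: 7
Partition: S = [0, 1, 2, 3, 4, 5, 6, 7, 8, 9], T = [10]
Cut edges: (9,10)

By max-flow min-cut theorem, max flow = min cut = 7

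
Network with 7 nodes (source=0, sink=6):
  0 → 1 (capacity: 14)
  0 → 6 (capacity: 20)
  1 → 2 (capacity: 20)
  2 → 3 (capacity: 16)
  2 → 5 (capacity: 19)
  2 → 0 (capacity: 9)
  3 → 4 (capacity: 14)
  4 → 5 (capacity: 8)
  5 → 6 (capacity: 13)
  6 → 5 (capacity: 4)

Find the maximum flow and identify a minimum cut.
Max flow = 33, Min cut edges: (0,6), (5,6)

Maximum flow: 33
Minimum cut: (0,6), (5,6)
Partition: S = [0, 1, 2, 3, 4, 5], T = [6]

Max-flow min-cut theorem verified: both equal 33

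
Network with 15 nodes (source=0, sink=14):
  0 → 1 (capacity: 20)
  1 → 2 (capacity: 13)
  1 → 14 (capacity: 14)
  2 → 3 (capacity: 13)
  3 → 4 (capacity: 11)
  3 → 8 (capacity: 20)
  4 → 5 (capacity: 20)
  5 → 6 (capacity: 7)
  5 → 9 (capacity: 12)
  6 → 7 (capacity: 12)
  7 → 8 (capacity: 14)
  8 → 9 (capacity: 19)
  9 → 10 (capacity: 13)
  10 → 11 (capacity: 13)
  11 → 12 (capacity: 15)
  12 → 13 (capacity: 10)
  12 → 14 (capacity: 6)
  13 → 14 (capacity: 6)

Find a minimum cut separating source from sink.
Min cut value = 20, edges: (0,1)

Min cut value: 20
Partition: S = [0], T = [1, 2, 3, 4, 5, 6, 7, 8, 9, 10, 11, 12, 13, 14]
Cut edges: (0,1)

By max-flow min-cut theorem, max flow = min cut = 20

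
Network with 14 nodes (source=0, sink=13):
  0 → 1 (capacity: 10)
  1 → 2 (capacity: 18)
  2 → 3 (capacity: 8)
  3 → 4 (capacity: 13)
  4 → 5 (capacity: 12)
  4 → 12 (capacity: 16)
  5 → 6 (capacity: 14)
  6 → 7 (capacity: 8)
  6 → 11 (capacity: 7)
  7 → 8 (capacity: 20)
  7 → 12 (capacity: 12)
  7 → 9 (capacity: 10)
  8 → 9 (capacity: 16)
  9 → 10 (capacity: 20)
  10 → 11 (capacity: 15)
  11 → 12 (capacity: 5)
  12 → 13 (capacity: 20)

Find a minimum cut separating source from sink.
Min cut value = 8, edges: (2,3)

Min cut value: 8
Partition: S = [0, 1, 2], T = [3, 4, 5, 6, 7, 8, 9, 10, 11, 12, 13]
Cut edges: (2,3)

By max-flow min-cut theorem, max flow = min cut = 8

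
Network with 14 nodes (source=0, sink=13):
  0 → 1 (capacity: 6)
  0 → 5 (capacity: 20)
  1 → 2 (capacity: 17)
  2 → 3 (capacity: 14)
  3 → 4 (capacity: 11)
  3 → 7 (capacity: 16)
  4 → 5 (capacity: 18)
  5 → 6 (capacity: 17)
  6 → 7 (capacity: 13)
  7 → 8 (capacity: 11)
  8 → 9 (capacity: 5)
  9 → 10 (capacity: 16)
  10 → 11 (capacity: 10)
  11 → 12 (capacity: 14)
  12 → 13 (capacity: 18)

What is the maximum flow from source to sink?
Maximum flow = 5

Max flow: 5

Flow assignment:
  0 → 5: 5/20
  5 → 6: 5/17
  6 → 7: 5/13
  7 → 8: 5/11
  8 → 9: 5/5
  9 → 10: 5/16
  10 → 11: 5/10
  11 → 12: 5/14
  12 → 13: 5/18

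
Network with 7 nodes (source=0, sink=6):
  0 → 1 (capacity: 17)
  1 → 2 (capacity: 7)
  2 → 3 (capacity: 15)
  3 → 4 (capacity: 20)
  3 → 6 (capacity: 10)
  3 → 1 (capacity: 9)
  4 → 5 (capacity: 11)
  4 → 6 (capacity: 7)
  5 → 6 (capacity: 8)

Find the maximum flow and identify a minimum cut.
Max flow = 7, Min cut edges: (1,2)

Maximum flow: 7
Minimum cut: (1,2)
Partition: S = [0, 1], T = [2, 3, 4, 5, 6]

Max-flow min-cut theorem verified: both equal 7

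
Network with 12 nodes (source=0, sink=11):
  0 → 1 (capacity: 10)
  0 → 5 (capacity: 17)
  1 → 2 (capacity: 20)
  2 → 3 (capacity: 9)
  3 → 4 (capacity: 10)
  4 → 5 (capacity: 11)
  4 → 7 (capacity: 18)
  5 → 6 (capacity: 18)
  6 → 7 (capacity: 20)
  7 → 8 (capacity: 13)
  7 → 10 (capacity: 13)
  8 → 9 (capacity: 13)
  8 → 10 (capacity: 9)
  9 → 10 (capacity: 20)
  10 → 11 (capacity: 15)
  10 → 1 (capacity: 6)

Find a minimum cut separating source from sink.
Min cut value = 15, edges: (10,11)

Min cut value: 15
Partition: S = [0, 1, 2, 3, 4, 5, 6, 7, 8, 9, 10], T = [11]
Cut edges: (10,11)

By max-flow min-cut theorem, max flow = min cut = 15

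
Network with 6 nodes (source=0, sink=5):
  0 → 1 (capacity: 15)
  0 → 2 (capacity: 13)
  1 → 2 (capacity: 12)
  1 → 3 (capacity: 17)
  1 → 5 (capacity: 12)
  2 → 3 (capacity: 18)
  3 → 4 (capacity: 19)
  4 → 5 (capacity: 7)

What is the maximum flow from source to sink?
Maximum flow = 19

Max flow: 19

Flow assignment:
  0 → 1: 12/15
  0 → 2: 7/13
  1 → 5: 12/12
  2 → 3: 7/18
  3 → 4: 7/19
  4 → 5: 7/7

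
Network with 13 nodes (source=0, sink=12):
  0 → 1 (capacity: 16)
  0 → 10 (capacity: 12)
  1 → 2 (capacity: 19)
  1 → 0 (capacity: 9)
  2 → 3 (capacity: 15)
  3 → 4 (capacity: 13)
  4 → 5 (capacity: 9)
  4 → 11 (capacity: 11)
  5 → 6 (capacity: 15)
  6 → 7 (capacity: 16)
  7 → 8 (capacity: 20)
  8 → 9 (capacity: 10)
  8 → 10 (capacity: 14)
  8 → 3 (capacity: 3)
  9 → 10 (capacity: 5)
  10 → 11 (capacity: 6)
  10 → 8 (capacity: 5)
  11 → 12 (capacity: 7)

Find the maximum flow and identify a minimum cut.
Max flow = 7, Min cut edges: (11,12)

Maximum flow: 7
Minimum cut: (11,12)
Partition: S = [0, 1, 2, 3, 4, 5, 6, 7, 8, 9, 10, 11], T = [12]

Max-flow min-cut theorem verified: both equal 7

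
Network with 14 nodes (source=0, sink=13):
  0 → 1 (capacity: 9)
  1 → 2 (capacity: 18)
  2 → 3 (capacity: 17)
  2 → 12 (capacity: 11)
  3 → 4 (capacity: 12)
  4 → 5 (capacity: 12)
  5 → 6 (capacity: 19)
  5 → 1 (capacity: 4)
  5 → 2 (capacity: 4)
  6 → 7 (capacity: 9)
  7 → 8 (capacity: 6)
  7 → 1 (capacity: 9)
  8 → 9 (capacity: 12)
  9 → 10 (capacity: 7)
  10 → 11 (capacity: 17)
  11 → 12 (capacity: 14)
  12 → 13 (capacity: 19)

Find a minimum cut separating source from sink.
Min cut value = 9, edges: (0,1)

Min cut value: 9
Partition: S = [0], T = [1, 2, 3, 4, 5, 6, 7, 8, 9, 10, 11, 12, 13]
Cut edges: (0,1)

By max-flow min-cut theorem, max flow = min cut = 9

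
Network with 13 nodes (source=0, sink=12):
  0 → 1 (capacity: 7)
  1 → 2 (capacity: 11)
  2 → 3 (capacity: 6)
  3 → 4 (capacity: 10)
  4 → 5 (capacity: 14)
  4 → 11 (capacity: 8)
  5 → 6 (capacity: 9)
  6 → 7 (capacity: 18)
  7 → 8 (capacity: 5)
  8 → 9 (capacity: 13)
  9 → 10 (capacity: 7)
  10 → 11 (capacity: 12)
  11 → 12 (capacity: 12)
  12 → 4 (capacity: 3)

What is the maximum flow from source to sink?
Maximum flow = 6

Max flow: 6

Flow assignment:
  0 → 1: 6/7
  1 → 2: 6/11
  2 → 3: 6/6
  3 → 4: 6/10
  4 → 11: 6/8
  11 → 12: 6/12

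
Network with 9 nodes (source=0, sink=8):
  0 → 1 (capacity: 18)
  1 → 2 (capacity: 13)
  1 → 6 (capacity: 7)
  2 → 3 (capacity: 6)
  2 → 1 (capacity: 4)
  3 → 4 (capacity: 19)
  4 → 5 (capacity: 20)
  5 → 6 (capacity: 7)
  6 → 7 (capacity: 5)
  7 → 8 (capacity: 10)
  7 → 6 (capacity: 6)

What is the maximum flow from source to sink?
Maximum flow = 5

Max flow: 5

Flow assignment:
  0 → 1: 5/18
  1 → 2: 5/13
  2 → 3: 5/6
  3 → 4: 5/19
  4 → 5: 5/20
  5 → 6: 5/7
  6 → 7: 5/5
  7 → 8: 5/10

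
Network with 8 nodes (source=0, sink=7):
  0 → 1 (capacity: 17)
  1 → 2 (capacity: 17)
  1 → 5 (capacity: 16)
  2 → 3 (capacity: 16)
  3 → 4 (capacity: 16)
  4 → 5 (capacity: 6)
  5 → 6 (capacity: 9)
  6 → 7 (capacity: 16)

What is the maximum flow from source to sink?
Maximum flow = 9

Max flow: 9

Flow assignment:
  0 → 1: 9/17
  1 → 2: 1/17
  1 → 5: 8/16
  2 → 3: 1/16
  3 → 4: 1/16
  4 → 5: 1/6
  5 → 6: 9/9
  6 → 7: 9/16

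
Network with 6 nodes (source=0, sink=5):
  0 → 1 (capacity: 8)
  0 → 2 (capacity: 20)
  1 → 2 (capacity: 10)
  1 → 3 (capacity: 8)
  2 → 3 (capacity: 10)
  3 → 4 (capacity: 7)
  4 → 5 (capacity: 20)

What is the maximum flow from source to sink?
Maximum flow = 7

Max flow: 7

Flow assignment:
  0 → 2: 7/20
  2 → 3: 7/10
  3 → 4: 7/7
  4 → 5: 7/20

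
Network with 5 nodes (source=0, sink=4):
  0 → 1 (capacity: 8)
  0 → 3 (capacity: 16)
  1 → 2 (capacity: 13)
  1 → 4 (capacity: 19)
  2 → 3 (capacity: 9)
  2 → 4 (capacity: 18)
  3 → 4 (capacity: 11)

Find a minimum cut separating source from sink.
Min cut value = 19, edges: (0,1), (3,4)

Min cut value: 19
Partition: S = [0, 3], T = [1, 2, 4]
Cut edges: (0,1), (3,4)

By max-flow min-cut theorem, max flow = min cut = 19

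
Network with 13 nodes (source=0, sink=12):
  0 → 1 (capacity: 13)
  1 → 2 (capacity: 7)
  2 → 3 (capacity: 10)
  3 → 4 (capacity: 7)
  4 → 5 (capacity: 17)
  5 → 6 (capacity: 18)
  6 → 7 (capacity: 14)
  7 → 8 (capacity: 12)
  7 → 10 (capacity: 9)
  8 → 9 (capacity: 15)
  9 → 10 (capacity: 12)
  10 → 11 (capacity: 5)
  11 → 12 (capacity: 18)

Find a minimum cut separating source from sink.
Min cut value = 5, edges: (10,11)

Min cut value: 5
Partition: S = [0, 1, 2, 3, 4, 5, 6, 7, 8, 9, 10], T = [11, 12]
Cut edges: (10,11)

By max-flow min-cut theorem, max flow = min cut = 5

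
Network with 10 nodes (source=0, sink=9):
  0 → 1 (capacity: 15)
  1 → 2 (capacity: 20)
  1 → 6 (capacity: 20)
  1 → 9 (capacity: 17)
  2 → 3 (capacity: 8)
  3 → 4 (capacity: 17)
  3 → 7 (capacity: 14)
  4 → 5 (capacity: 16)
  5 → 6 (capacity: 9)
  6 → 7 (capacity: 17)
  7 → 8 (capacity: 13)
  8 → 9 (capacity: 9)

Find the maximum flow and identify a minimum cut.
Max flow = 15, Min cut edges: (0,1)

Maximum flow: 15
Minimum cut: (0,1)
Partition: S = [0], T = [1, 2, 3, 4, 5, 6, 7, 8, 9]

Max-flow min-cut theorem verified: both equal 15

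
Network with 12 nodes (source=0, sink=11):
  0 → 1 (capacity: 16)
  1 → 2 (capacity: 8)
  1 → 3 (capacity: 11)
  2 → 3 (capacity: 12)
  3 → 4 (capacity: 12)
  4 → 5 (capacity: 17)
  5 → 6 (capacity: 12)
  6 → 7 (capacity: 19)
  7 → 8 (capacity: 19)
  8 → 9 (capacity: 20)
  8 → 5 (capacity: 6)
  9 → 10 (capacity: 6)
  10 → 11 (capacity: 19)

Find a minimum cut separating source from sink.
Min cut value = 6, edges: (9,10)

Min cut value: 6
Partition: S = [0, 1, 2, 3, 4, 5, 6, 7, 8, 9], T = [10, 11]
Cut edges: (9,10)

By max-flow min-cut theorem, max flow = min cut = 6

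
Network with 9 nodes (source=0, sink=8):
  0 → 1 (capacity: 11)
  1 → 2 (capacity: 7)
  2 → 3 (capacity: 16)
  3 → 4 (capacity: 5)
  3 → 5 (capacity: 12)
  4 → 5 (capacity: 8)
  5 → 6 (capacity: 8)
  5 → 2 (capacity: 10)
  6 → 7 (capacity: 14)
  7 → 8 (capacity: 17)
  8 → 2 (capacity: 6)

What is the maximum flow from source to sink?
Maximum flow = 7

Max flow: 7

Flow assignment:
  0 → 1: 7/11
  1 → 2: 7/7
  2 → 3: 7/16
  3 → 5: 7/12
  5 → 6: 7/8
  6 → 7: 7/14
  7 → 8: 7/17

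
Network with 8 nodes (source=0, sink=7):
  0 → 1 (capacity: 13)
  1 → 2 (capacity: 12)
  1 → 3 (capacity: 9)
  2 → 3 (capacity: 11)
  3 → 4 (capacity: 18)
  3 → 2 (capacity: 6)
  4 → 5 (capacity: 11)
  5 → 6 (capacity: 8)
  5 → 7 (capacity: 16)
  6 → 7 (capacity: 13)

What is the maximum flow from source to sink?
Maximum flow = 11

Max flow: 11

Flow assignment:
  0 → 1: 11/13
  1 → 2: 4/12
  1 → 3: 7/9
  2 → 3: 4/11
  3 → 4: 11/18
  4 → 5: 11/11
  5 → 7: 11/16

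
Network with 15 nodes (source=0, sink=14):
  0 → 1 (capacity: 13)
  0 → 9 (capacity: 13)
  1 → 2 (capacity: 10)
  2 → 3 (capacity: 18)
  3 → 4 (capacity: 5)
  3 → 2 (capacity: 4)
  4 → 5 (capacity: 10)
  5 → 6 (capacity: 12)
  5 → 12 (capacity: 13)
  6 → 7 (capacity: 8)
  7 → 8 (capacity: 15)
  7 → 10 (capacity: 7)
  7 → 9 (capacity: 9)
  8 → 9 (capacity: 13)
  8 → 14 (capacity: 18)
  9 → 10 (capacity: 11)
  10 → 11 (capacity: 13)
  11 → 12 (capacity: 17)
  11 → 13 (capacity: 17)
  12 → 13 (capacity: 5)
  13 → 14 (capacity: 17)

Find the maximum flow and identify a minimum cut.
Max flow = 16, Min cut edges: (3,4), (9,10)

Maximum flow: 16
Minimum cut: (3,4), (9,10)
Partition: S = [0, 1, 2, 3, 9], T = [4, 5, 6, 7, 8, 10, 11, 12, 13, 14]

Max-flow min-cut theorem verified: both equal 16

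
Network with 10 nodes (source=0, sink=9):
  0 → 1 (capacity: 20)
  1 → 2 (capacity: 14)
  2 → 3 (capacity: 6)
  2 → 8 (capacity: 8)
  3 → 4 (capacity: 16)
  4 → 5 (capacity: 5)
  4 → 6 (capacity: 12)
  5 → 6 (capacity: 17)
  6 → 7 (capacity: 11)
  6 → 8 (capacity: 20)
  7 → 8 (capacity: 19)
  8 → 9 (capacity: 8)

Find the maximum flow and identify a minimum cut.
Max flow = 8, Min cut edges: (8,9)

Maximum flow: 8
Minimum cut: (8,9)
Partition: S = [0, 1, 2, 3, 4, 5, 6, 7, 8], T = [9]

Max-flow min-cut theorem verified: both equal 8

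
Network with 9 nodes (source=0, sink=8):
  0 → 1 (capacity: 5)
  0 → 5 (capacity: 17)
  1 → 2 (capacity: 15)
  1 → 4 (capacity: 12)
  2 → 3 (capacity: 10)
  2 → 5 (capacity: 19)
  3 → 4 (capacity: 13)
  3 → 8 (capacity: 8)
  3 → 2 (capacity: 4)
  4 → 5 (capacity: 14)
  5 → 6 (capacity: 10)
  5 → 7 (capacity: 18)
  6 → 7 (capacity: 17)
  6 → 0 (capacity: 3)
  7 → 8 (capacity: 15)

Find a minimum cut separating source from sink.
Min cut value = 20, edges: (0,1), (7,8)

Min cut value: 20
Partition: S = [0, 4, 5, 6, 7], T = [1, 2, 3, 8]
Cut edges: (0,1), (7,8)

By max-flow min-cut theorem, max flow = min cut = 20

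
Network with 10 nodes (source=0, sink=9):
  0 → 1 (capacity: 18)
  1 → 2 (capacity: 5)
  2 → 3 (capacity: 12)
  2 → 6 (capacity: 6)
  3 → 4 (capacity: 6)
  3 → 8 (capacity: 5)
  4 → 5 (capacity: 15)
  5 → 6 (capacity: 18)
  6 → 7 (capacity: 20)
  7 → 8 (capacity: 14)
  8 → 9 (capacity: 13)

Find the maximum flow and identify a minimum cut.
Max flow = 5, Min cut edges: (1,2)

Maximum flow: 5
Minimum cut: (1,2)
Partition: S = [0, 1], T = [2, 3, 4, 5, 6, 7, 8, 9]

Max-flow min-cut theorem verified: both equal 5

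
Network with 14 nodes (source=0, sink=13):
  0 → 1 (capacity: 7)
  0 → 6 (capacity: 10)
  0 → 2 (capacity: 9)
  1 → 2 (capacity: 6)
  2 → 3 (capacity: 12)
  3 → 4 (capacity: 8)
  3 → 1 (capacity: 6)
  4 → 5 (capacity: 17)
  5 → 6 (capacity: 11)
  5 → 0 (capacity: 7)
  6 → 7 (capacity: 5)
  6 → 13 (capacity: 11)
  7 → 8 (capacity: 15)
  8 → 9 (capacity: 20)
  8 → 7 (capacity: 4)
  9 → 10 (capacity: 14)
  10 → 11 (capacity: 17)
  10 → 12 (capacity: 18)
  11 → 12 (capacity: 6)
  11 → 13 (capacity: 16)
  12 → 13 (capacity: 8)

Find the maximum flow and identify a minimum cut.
Max flow = 16, Min cut edges: (6,7), (6,13)

Maximum flow: 16
Minimum cut: (6,7), (6,13)
Partition: S = [0, 1, 2, 3, 4, 5, 6], T = [7, 8, 9, 10, 11, 12, 13]

Max-flow min-cut theorem verified: both equal 16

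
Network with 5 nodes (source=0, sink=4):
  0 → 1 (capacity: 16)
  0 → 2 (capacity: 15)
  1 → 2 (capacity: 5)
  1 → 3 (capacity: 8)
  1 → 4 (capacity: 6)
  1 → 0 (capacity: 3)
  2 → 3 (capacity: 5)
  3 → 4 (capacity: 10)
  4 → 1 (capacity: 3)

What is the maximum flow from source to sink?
Maximum flow = 16

Max flow: 16

Flow assignment:
  0 → 1: 11/16
  0 → 2: 5/15
  1 → 3: 5/8
  1 → 4: 6/6
  2 → 3: 5/5
  3 → 4: 10/10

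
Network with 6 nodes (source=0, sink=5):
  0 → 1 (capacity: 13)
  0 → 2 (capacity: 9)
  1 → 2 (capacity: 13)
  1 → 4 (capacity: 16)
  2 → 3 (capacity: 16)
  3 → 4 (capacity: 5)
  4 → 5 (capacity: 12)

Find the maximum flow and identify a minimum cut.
Max flow = 12, Min cut edges: (4,5)

Maximum flow: 12
Minimum cut: (4,5)
Partition: S = [0, 1, 2, 3, 4], T = [5]

Max-flow min-cut theorem verified: both equal 12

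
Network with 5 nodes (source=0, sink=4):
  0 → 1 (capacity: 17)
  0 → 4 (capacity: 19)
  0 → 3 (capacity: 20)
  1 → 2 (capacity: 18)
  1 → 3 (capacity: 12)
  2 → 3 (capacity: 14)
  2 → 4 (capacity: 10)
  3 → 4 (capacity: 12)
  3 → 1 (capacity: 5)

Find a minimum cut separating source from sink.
Min cut value = 41, edges: (0,4), (2,4), (3,4)

Min cut value: 41
Partition: S = [0, 1, 2, 3], T = [4]
Cut edges: (0,4), (2,4), (3,4)

By max-flow min-cut theorem, max flow = min cut = 41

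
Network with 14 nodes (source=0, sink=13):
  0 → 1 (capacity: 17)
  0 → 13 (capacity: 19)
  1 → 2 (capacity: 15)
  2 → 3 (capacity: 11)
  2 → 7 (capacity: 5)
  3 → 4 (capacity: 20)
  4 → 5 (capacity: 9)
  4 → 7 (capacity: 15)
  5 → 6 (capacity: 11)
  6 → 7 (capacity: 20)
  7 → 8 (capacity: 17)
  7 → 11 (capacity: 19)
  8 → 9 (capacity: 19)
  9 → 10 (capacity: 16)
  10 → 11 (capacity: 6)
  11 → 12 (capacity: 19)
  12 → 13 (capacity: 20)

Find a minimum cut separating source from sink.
Min cut value = 34, edges: (0,13), (1,2)

Min cut value: 34
Partition: S = [0, 1], T = [2, 3, 4, 5, 6, 7, 8, 9, 10, 11, 12, 13]
Cut edges: (0,13), (1,2)

By max-flow min-cut theorem, max flow = min cut = 34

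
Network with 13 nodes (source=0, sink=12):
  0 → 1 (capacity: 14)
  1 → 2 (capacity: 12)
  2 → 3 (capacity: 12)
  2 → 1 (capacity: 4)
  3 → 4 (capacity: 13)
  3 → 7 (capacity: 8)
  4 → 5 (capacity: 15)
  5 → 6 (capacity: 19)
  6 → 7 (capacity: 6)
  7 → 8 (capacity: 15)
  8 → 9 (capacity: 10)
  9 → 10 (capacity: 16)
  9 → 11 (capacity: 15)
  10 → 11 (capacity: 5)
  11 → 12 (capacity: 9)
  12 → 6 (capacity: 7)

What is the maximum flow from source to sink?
Maximum flow = 9

Max flow: 9

Flow assignment:
  0 → 1: 9/14
  1 → 2: 9/12
  2 → 3: 9/12
  3 → 4: 4/13
  3 → 7: 5/8
  4 → 5: 4/15
  5 → 6: 4/19
  6 → 7: 4/6
  7 → 8: 9/15
  8 → 9: 9/10
  9 → 11: 9/15
  11 → 12: 9/9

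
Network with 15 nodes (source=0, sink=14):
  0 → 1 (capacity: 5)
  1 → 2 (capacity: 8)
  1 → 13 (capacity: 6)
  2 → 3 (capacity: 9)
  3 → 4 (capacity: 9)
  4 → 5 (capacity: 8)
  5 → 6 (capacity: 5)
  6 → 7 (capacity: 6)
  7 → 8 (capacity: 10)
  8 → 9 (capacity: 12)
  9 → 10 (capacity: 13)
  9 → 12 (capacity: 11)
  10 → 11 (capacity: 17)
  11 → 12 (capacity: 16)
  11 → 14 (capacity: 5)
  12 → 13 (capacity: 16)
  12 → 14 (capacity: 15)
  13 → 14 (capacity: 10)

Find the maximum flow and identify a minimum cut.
Max flow = 5, Min cut edges: (0,1)

Maximum flow: 5
Minimum cut: (0,1)
Partition: S = [0], T = [1, 2, 3, 4, 5, 6, 7, 8, 9, 10, 11, 12, 13, 14]

Max-flow min-cut theorem verified: both equal 5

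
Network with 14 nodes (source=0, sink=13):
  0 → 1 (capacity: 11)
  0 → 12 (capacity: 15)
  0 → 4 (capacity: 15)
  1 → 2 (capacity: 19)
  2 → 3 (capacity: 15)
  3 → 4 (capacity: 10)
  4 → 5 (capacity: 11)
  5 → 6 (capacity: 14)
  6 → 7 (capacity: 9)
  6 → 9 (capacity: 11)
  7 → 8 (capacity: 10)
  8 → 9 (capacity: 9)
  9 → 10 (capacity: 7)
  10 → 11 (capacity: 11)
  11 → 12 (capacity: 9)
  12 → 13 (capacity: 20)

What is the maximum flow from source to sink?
Maximum flow = 20

Max flow: 20

Flow assignment:
  0 → 1: 7/11
  0 → 12: 13/15
  1 → 2: 7/19
  2 → 3: 7/15
  3 → 4: 7/10
  4 → 5: 7/11
  5 → 6: 7/14
  6 → 9: 7/11
  9 → 10: 7/7
  10 → 11: 7/11
  11 → 12: 7/9
  12 → 13: 20/20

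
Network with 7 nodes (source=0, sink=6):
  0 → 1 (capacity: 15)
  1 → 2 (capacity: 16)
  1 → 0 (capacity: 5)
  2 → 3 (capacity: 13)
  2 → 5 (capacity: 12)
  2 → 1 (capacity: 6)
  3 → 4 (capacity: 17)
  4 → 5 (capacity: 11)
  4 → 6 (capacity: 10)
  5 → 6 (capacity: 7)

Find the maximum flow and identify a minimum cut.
Max flow = 15, Min cut edges: (0,1)

Maximum flow: 15
Minimum cut: (0,1)
Partition: S = [0], T = [1, 2, 3, 4, 5, 6]

Max-flow min-cut theorem verified: both equal 15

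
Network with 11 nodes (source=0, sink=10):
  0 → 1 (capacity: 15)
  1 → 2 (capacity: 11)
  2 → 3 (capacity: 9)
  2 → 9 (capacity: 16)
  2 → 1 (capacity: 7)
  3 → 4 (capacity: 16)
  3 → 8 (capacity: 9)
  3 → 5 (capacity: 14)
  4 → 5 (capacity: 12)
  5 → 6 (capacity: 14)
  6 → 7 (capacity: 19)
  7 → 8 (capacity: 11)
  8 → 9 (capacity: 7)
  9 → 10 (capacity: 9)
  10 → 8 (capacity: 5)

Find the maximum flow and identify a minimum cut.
Max flow = 9, Min cut edges: (9,10)

Maximum flow: 9
Minimum cut: (9,10)
Partition: S = [0, 1, 2, 3, 4, 5, 6, 7, 8, 9], T = [10]

Max-flow min-cut theorem verified: both equal 9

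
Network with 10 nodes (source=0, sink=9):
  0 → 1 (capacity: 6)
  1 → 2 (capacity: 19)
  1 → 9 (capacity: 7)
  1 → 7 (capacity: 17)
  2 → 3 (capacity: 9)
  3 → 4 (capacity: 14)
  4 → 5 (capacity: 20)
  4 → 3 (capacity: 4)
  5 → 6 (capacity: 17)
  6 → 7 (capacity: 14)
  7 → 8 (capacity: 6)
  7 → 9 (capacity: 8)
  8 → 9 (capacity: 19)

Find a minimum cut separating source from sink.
Min cut value = 6, edges: (0,1)

Min cut value: 6
Partition: S = [0], T = [1, 2, 3, 4, 5, 6, 7, 8, 9]
Cut edges: (0,1)

By max-flow min-cut theorem, max flow = min cut = 6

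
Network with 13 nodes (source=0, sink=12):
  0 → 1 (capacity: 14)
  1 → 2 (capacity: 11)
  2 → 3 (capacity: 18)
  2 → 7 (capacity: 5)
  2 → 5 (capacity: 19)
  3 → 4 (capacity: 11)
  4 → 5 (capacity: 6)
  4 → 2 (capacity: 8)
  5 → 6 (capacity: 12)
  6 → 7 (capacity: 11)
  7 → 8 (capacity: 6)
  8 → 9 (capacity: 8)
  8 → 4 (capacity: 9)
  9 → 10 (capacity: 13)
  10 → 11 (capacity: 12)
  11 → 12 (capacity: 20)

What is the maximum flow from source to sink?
Maximum flow = 6

Max flow: 6

Flow assignment:
  0 → 1: 6/14
  1 → 2: 6/11
  2 → 5: 6/19
  5 → 6: 6/12
  6 → 7: 6/11
  7 → 8: 6/6
  8 → 9: 6/8
  9 → 10: 6/13
  10 → 11: 6/12
  11 → 12: 6/20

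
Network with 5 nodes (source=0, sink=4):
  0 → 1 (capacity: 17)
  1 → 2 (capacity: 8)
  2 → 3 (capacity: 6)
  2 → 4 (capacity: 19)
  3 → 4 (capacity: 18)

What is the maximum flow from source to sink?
Maximum flow = 8

Max flow: 8

Flow assignment:
  0 → 1: 8/17
  1 → 2: 8/8
  2 → 4: 8/19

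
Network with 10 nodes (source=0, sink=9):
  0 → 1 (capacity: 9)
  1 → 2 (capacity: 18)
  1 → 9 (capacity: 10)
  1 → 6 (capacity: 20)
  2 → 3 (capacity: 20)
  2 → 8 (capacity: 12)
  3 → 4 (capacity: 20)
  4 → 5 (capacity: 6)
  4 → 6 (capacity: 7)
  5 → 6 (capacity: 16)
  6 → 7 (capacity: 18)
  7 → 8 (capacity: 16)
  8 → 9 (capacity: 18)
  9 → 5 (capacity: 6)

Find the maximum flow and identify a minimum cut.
Max flow = 9, Min cut edges: (0,1)

Maximum flow: 9
Minimum cut: (0,1)
Partition: S = [0], T = [1, 2, 3, 4, 5, 6, 7, 8, 9]

Max-flow min-cut theorem verified: both equal 9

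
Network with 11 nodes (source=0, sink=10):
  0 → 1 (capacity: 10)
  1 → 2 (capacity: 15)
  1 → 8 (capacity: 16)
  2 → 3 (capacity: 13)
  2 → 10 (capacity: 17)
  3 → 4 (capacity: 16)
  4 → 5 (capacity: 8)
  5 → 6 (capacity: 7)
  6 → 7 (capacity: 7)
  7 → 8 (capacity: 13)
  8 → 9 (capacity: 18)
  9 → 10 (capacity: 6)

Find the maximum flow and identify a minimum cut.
Max flow = 10, Min cut edges: (0,1)

Maximum flow: 10
Minimum cut: (0,1)
Partition: S = [0], T = [1, 2, 3, 4, 5, 6, 7, 8, 9, 10]

Max-flow min-cut theorem verified: both equal 10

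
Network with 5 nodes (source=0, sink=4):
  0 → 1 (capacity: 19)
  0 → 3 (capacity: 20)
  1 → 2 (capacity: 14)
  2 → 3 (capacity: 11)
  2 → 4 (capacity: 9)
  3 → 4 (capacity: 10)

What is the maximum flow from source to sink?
Maximum flow = 19

Max flow: 19

Flow assignment:
  0 → 1: 14/19
  0 → 3: 5/20
  1 → 2: 14/14
  2 → 3: 5/11
  2 → 4: 9/9
  3 → 4: 10/10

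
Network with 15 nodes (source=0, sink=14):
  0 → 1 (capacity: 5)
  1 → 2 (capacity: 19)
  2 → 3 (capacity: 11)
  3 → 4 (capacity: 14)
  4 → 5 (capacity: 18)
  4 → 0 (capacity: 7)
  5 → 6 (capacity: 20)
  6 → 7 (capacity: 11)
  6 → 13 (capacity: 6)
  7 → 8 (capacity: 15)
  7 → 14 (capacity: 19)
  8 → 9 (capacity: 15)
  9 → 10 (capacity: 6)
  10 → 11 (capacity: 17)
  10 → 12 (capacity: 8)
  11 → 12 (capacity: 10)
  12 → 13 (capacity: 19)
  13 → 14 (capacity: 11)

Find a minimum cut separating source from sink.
Min cut value = 5, edges: (0,1)

Min cut value: 5
Partition: S = [0], T = [1, 2, 3, 4, 5, 6, 7, 8, 9, 10, 11, 12, 13, 14]
Cut edges: (0,1)

By max-flow min-cut theorem, max flow = min cut = 5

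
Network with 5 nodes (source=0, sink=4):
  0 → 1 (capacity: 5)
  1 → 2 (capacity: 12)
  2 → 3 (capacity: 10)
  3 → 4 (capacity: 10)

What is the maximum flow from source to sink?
Maximum flow = 5

Max flow: 5

Flow assignment:
  0 → 1: 5/5
  1 → 2: 5/12
  2 → 3: 5/10
  3 → 4: 5/10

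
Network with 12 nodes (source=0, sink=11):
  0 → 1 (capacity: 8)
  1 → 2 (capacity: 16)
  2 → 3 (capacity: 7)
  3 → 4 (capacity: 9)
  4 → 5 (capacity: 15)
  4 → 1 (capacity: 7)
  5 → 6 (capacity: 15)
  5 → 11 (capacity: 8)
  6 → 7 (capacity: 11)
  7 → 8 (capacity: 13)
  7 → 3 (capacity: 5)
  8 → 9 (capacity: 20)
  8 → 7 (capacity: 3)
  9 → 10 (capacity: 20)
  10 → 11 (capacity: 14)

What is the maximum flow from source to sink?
Maximum flow = 7

Max flow: 7

Flow assignment:
  0 → 1: 7/8
  1 → 2: 7/16
  2 → 3: 7/7
  3 → 4: 7/9
  4 → 5: 7/15
  5 → 11: 7/8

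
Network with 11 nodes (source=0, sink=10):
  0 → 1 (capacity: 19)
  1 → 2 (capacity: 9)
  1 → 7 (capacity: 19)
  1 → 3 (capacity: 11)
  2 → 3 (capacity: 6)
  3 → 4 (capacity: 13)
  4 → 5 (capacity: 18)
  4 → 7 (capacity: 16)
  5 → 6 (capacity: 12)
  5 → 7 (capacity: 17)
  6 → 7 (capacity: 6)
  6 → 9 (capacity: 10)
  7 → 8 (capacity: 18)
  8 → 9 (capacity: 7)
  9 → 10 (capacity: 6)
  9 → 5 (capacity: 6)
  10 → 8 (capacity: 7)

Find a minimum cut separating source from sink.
Min cut value = 6, edges: (9,10)

Min cut value: 6
Partition: S = [0, 1, 2, 3, 4, 5, 6, 7, 8, 9], T = [10]
Cut edges: (9,10)

By max-flow min-cut theorem, max flow = min cut = 6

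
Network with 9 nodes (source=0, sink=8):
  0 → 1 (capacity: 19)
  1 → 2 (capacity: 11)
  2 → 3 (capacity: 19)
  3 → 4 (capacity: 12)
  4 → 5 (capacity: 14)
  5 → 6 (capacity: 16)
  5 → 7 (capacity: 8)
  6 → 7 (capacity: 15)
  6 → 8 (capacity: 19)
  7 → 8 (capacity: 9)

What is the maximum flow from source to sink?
Maximum flow = 11

Max flow: 11

Flow assignment:
  0 → 1: 11/19
  1 → 2: 11/11
  2 → 3: 11/19
  3 → 4: 11/12
  4 → 5: 11/14
  5 → 6: 11/16
  6 → 8: 11/19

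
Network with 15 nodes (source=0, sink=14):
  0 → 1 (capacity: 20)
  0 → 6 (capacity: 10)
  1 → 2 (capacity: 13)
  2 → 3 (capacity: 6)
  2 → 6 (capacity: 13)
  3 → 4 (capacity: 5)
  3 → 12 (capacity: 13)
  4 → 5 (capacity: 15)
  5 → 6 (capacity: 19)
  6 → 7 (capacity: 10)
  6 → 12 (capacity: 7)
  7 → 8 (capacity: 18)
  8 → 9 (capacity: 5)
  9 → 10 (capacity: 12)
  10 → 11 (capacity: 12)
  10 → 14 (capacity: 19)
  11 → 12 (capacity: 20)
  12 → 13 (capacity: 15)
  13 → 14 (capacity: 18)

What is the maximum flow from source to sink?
Maximum flow = 18

Max flow: 18

Flow assignment:
  0 → 1: 13/20
  0 → 6: 5/10
  1 → 2: 13/13
  2 → 3: 6/6
  2 → 6: 7/13
  3 → 12: 6/13
  6 → 7: 5/10
  6 → 12: 7/7
  7 → 8: 5/18
  8 → 9: 5/5
  9 → 10: 5/12
  10 → 14: 5/19
  12 → 13: 13/15
  13 → 14: 13/18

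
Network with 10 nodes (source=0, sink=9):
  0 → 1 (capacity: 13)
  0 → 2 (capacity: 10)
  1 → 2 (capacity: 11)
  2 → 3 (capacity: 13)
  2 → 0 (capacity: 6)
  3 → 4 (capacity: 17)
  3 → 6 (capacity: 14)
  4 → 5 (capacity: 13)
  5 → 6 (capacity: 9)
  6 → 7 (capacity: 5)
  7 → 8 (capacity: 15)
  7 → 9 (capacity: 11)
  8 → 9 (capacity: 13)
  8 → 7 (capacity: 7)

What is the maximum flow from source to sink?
Maximum flow = 5

Max flow: 5

Flow assignment:
  0 → 1: 11/13
  1 → 2: 11/11
  2 → 3: 5/13
  2 → 0: 6/6
  3 → 6: 5/14
  6 → 7: 5/5
  7 → 9: 5/11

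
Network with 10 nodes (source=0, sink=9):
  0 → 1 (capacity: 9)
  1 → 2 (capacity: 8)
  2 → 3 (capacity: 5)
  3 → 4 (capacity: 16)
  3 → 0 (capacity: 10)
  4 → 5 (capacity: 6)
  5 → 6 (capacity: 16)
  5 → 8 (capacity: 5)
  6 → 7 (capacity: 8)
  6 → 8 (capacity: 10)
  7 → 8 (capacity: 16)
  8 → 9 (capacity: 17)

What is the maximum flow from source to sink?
Maximum flow = 5

Max flow: 5

Flow assignment:
  0 → 1: 5/9
  1 → 2: 5/8
  2 → 3: 5/5
  3 → 4: 5/16
  4 → 5: 5/6
  5 → 8: 5/5
  8 → 9: 5/17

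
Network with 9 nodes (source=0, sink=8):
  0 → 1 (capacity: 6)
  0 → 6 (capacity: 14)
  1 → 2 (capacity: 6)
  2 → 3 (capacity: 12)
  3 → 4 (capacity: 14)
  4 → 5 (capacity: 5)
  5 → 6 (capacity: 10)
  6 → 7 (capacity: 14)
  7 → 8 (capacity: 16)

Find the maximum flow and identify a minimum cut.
Max flow = 14, Min cut edges: (6,7)

Maximum flow: 14
Minimum cut: (6,7)
Partition: S = [0, 1, 2, 3, 4, 5, 6], T = [7, 8]

Max-flow min-cut theorem verified: both equal 14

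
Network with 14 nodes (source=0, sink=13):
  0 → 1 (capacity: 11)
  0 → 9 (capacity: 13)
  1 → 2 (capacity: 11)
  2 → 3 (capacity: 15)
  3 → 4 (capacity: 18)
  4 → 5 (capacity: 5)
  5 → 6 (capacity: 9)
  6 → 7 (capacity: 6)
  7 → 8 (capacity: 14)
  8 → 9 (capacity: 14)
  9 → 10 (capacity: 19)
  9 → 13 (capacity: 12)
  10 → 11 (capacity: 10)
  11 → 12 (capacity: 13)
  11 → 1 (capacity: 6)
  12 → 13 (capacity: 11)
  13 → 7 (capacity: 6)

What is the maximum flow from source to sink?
Maximum flow = 18

Max flow: 18

Flow assignment:
  0 → 1: 5/11
  0 → 9: 13/13
  1 → 2: 5/11
  2 → 3: 5/15
  3 → 4: 5/18
  4 → 5: 5/5
  5 → 6: 5/9
  6 → 7: 5/6
  7 → 8: 5/14
  8 → 9: 5/14
  9 → 10: 6/19
  9 → 13: 12/12
  10 → 11: 6/10
  11 → 12: 6/13
  12 → 13: 6/11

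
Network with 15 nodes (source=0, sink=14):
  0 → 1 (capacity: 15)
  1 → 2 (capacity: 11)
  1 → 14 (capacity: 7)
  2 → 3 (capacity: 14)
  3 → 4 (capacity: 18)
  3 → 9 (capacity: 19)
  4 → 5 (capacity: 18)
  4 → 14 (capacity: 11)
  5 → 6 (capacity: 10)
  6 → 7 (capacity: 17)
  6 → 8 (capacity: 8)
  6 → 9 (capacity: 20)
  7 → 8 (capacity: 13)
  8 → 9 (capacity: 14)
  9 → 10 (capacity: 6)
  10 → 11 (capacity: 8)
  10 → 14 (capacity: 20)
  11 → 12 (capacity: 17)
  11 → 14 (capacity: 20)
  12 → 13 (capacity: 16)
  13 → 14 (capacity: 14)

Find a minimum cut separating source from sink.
Min cut value = 15, edges: (0,1)

Min cut value: 15
Partition: S = [0], T = [1, 2, 3, 4, 5, 6, 7, 8, 9, 10, 11, 12, 13, 14]
Cut edges: (0,1)

By max-flow min-cut theorem, max flow = min cut = 15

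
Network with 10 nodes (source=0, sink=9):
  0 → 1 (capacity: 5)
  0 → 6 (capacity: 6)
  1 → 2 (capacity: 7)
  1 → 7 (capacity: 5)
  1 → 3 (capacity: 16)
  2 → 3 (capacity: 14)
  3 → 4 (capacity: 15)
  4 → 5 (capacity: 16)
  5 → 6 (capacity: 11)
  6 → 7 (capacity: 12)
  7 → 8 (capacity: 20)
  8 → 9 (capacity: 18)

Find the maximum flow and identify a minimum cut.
Max flow = 11, Min cut edges: (0,1), (0,6)

Maximum flow: 11
Minimum cut: (0,1), (0,6)
Partition: S = [0], T = [1, 2, 3, 4, 5, 6, 7, 8, 9]

Max-flow min-cut theorem verified: both equal 11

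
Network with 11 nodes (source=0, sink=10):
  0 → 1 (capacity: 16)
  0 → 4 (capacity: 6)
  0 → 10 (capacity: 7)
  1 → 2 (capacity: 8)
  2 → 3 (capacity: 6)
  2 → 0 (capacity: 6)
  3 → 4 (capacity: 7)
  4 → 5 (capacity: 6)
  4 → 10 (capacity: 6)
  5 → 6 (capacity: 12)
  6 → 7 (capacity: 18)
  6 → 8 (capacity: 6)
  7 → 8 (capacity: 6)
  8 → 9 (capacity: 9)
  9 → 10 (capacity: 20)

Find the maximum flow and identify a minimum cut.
Max flow = 19, Min cut edges: (0,10), (4,5), (4,10)

Maximum flow: 19
Minimum cut: (0,10), (4,5), (4,10)
Partition: S = [0, 1, 2, 3, 4], T = [5, 6, 7, 8, 9, 10]

Max-flow min-cut theorem verified: both equal 19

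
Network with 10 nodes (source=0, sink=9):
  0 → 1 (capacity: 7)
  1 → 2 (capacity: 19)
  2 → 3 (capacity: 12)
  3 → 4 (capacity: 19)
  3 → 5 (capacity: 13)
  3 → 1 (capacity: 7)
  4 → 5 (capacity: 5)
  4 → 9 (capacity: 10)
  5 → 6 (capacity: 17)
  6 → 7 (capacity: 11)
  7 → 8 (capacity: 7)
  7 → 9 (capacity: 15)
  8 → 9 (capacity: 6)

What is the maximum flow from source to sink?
Maximum flow = 7

Max flow: 7

Flow assignment:
  0 → 1: 7/7
  1 → 2: 7/19
  2 → 3: 7/12
  3 → 4: 7/19
  4 → 9: 7/10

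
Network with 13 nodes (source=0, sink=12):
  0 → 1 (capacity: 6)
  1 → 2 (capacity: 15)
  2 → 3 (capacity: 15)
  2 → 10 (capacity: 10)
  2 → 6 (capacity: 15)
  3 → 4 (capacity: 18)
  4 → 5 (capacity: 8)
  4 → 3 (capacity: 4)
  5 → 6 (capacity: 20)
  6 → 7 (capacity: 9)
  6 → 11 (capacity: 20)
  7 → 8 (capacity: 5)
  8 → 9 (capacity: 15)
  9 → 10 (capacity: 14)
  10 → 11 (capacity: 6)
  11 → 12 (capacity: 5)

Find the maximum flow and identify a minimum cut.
Max flow = 5, Min cut edges: (11,12)

Maximum flow: 5
Minimum cut: (11,12)
Partition: S = [0, 1, 2, 3, 4, 5, 6, 7, 8, 9, 10, 11], T = [12]

Max-flow min-cut theorem verified: both equal 5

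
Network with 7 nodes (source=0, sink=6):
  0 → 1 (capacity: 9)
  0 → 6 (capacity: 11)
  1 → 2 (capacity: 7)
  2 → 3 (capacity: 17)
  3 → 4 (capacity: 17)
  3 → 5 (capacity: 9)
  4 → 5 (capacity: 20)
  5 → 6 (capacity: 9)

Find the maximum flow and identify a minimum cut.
Max flow = 18, Min cut edges: (0,6), (1,2)

Maximum flow: 18
Minimum cut: (0,6), (1,2)
Partition: S = [0, 1], T = [2, 3, 4, 5, 6]

Max-flow min-cut theorem verified: both equal 18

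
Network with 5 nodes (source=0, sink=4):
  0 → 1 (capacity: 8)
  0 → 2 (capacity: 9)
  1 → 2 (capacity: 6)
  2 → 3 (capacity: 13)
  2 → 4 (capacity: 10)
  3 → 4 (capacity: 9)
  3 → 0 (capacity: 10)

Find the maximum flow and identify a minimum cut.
Max flow = 15, Min cut edges: (0,2), (1,2)

Maximum flow: 15
Minimum cut: (0,2), (1,2)
Partition: S = [0, 1], T = [2, 3, 4]

Max-flow min-cut theorem verified: both equal 15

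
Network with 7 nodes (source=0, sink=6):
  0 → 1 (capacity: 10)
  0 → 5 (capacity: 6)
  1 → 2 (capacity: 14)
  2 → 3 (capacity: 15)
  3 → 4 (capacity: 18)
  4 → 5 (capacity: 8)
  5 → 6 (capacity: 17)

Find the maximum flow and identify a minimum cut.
Max flow = 14, Min cut edges: (0,5), (4,5)

Maximum flow: 14
Minimum cut: (0,5), (4,5)
Partition: S = [0, 1, 2, 3, 4], T = [5, 6]

Max-flow min-cut theorem verified: both equal 14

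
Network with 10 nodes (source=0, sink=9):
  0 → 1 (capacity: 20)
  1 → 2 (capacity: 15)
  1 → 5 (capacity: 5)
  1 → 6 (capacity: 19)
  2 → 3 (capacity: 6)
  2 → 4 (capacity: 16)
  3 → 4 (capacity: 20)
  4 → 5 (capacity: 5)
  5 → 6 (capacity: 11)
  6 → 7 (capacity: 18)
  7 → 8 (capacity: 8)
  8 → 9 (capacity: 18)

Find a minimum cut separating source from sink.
Min cut value = 8, edges: (7,8)

Min cut value: 8
Partition: S = [0, 1, 2, 3, 4, 5, 6, 7], T = [8, 9]
Cut edges: (7,8)

By max-flow min-cut theorem, max flow = min cut = 8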